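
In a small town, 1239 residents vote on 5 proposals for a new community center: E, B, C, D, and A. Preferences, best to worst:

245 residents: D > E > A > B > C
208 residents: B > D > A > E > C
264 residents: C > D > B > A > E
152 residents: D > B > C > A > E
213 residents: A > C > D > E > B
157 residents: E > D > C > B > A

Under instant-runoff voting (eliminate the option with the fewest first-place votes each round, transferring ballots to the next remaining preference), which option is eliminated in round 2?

Round 1: E 157, B 208, C 264, D 397, A 213. Eliminate E.
Round 2: B 208, C 264, D 554, A 213. Eliminate B.

B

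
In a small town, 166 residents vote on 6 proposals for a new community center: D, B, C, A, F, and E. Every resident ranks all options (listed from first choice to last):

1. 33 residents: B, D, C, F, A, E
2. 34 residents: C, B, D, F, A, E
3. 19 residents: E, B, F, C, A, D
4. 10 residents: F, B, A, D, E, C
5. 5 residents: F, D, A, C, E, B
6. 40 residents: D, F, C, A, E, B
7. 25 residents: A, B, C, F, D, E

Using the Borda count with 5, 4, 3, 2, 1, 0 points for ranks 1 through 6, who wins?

B

D: 33·4 + 34·3 + 19·0 + 10·2 + 5·4 + 40·5 + 25·1 = 499
B: 33·5 + 34·4 + 19·4 + 10·4 + 5·0 + 40·0 + 25·4 = 517
C: 33·3 + 34·5 + 19·2 + 10·0 + 5·2 + 40·3 + 25·3 = 512
A: 33·1 + 34·1 + 19·1 + 10·3 + 5·3 + 40·2 + 25·5 = 336
F: 33·2 + 34·2 + 19·3 + 10·5 + 5·5 + 40·4 + 25·2 = 476
E: 33·0 + 34·0 + 19·5 + 10·1 + 5·1 + 40·1 + 25·0 = 150
B has the highest Borda score (517).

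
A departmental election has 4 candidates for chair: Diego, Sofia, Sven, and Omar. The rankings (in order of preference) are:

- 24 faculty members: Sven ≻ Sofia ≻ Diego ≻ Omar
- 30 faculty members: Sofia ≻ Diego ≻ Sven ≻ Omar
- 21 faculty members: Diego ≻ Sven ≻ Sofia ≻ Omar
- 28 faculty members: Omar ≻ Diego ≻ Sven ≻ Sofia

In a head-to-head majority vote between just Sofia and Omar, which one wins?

Sofia

Voters preferring Sofia to Omar: 75; preferring Omar to Sofia: 28.
Sofia wins the head-to-head.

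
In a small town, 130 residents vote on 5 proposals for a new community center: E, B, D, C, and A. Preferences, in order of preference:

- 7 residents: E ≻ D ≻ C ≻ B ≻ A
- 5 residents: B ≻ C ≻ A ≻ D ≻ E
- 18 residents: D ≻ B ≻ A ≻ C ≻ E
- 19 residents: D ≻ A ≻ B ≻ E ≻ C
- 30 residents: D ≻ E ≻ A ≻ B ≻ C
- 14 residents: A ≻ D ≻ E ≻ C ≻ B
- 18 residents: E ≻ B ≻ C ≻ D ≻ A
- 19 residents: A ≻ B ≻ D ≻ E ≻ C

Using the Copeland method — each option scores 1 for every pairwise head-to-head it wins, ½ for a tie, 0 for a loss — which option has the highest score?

D

E: beats B and C; loses to D and A → score 2.
B: beats C; loses to E, D, and A → score 1.
D: beats E, B, C, and A → score 4.
C: loses to E, B, D, and A → score 0.
A: beats E, B, and C; loses to D → score 3.
D has the best pairwise record.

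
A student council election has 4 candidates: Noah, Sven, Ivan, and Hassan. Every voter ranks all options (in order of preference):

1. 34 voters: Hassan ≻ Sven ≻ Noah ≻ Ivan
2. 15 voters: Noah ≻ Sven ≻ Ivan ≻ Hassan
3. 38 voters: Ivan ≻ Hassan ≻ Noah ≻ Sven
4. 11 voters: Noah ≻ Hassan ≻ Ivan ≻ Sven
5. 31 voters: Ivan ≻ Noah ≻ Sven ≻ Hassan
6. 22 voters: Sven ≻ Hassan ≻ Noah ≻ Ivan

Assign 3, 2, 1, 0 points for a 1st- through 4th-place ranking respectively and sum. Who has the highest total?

Noah: 34·1 + 15·3 + 38·1 + 11·3 + 31·2 + 22·1 = 234
Sven: 34·2 + 15·2 + 38·0 + 11·0 + 31·1 + 22·3 = 195
Ivan: 34·0 + 15·1 + 38·3 + 11·1 + 31·3 + 22·0 = 233
Hassan: 34·3 + 15·0 + 38·2 + 11·2 + 31·0 + 22·2 = 244
Hassan has the highest Borda score (244).

Hassan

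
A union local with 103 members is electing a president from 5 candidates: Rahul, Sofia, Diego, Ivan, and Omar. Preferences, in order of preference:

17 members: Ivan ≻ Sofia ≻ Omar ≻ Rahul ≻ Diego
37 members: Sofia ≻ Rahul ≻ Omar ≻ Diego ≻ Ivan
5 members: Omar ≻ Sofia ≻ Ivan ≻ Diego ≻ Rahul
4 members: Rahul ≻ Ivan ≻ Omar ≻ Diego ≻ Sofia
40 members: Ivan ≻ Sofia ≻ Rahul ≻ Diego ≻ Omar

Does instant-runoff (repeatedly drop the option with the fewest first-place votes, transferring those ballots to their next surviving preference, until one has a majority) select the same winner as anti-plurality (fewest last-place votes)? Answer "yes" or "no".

Instant-runoff — R1 Rahul 4, Sofia 37, Diego 0, Ivan 57, Omar 5 (Ivan winner). Winner: Ivan.
Anti-plurality — last-place votes: Rahul 5, Sofia 4, Diego 17, Ivan 37, Omar 40. Winner: Sofia.
The two methods disagree.

no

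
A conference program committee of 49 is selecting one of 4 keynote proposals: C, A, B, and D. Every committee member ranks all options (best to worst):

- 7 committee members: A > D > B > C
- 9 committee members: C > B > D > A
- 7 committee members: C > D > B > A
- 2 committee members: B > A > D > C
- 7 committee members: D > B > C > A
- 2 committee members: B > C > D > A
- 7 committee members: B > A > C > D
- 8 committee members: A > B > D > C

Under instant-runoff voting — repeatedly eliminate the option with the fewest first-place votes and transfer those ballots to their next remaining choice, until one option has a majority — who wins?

Round 1: C 16, A 15, B 11, D 7. Eliminate D.
Round 2: C 16, A 15, B 18. Eliminate A.
Round 3: C 16, B 33. B has a majority.

B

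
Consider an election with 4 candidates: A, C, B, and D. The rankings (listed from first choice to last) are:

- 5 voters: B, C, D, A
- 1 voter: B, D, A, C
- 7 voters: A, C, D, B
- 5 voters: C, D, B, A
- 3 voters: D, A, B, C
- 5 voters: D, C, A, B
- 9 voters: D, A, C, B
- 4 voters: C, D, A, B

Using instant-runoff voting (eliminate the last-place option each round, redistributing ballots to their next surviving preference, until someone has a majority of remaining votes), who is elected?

Round 1: A 7, C 9, B 6, D 17. Eliminate B.
Round 2: A 7, C 14, D 18. Eliminate A.
Round 3: C 21, D 18. C has a majority.

C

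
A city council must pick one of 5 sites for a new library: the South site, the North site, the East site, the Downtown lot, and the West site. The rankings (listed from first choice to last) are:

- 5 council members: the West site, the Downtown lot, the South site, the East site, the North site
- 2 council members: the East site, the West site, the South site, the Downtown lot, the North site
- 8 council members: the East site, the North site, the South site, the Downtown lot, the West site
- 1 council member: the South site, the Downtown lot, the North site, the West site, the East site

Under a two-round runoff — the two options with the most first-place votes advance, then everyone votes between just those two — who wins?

the East site

Round 1 first-place votes: the South site 1, the North site 0, the East site 10, the Downtown lot 0, the West site 5.
the East site and the West site advance.
Runoff: the East site is preferred to the West site by 10 voters; the West site by 6.
the East site wins the runoff.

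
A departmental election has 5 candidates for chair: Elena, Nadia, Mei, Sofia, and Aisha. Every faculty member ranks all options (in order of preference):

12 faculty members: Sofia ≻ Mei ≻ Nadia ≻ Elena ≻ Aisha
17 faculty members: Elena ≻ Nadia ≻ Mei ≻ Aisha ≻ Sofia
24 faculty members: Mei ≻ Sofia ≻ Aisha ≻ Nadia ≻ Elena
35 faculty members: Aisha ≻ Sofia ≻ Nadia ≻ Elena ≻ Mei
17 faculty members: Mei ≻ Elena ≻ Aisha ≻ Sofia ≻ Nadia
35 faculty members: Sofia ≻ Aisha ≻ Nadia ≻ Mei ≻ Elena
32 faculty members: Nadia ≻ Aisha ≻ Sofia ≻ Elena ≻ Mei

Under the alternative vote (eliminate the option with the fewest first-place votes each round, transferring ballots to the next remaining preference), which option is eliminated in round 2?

Round 1: Elena 17, Nadia 32, Mei 41, Sofia 47, Aisha 35. Eliminate Elena.
Round 2: Nadia 49, Mei 41, Sofia 47, Aisha 35. Eliminate Aisha.

Aisha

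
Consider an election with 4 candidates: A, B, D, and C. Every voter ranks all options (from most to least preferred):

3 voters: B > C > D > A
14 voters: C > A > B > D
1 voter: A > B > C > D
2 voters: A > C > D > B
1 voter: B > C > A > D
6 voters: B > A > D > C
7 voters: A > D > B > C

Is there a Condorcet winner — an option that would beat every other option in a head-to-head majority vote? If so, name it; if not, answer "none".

Checking pairwise contests:
C beats A 18–16.
A beats B 24–10.
A beats D 31–3.
B beats C 18–16.
Every option loses at least one head-to-head, so there is no Condorcet winner.

none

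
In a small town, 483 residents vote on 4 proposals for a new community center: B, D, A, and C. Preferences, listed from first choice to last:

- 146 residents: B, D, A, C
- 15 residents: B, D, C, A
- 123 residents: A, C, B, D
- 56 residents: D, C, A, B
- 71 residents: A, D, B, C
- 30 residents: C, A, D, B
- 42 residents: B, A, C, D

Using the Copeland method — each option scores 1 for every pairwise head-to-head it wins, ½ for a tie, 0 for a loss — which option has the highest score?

B: beats D and C; loses to A → score 2.
D: beats C; loses to B and A → score 1.
A: beats B, D, and C → score 3.
C: loses to B, D, and A → score 0.
A has the best pairwise record.

A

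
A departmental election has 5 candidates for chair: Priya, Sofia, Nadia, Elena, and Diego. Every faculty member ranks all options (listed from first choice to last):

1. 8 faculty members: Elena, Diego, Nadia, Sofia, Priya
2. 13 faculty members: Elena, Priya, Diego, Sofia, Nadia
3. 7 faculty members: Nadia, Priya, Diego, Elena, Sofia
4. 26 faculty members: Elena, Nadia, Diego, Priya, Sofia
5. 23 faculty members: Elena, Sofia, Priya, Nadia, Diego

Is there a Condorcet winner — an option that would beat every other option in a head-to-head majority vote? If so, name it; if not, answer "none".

Elena

Elena vs Priya: 70–7 for Elena.
Elena vs Sofia: 77–0 for Elena.
Elena vs Nadia: 70–7 for Elena.
Elena vs Diego: 70–7 for Elena.
Elena beats every other option head-to-head.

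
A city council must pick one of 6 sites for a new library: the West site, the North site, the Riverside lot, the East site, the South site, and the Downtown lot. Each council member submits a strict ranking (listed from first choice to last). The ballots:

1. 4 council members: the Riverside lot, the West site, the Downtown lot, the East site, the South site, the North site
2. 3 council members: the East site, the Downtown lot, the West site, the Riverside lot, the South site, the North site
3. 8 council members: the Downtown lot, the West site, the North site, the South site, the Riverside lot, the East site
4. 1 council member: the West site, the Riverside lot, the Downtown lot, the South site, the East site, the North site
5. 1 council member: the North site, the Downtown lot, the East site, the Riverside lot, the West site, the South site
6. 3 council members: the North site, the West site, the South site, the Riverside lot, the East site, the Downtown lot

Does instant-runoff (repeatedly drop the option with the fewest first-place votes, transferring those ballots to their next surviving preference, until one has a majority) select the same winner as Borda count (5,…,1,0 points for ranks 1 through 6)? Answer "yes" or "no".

Instant-runoff — R1 the West site 1, the North site 4, the Riverside lot 4, the East site 3, the South site 0, the Downtown lot 8 (the South site out); R2 the West site 1, the North site 4, the Riverside lot 4, the East site 3, the Downtown lot 8 (the West site out); R3 the North site 4, the Riverside lot 5, the East site 3, the Downtown lot 8 (the East site out); R4 the North site 4, the Riverside lot 5, the Downtown lot 11 (the Downtown lot winner). Winner: the Downtown lot.
Borda — scores: the West site 75, the North site 44, the Riverside lot 46, the East site 30, the South site 34, the Downtown lot 71. Winner: the West site.
The two methods disagree.

no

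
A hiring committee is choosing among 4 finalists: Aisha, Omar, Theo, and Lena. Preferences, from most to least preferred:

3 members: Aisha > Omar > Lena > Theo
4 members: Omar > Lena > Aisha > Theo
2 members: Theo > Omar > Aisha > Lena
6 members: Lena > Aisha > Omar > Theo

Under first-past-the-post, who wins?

Lena

First-place votes: Aisha 3, Omar 4, Theo 2, Lena 6.
Lena has the most first-place votes.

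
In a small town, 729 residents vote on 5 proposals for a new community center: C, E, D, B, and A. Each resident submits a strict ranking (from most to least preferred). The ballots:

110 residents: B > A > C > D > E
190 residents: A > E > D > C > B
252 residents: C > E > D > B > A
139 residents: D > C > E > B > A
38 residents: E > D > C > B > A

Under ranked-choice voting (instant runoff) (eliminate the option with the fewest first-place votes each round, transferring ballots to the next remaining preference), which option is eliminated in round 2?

Round 1: C 252, E 38, D 139, B 110, A 190. Eliminate E.
Round 2: C 252, D 177, B 110, A 190. Eliminate B.

B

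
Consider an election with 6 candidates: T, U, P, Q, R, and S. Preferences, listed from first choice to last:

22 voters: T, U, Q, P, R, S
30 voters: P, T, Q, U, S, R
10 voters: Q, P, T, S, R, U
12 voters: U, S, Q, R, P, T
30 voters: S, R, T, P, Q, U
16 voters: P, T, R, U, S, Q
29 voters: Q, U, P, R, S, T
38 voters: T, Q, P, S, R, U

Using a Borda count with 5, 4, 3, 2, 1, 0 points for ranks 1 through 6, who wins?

T: 22·5 + 30·4 + 10·3 + 12·0 + 30·3 + 16·4 + 29·0 + 38·5 = 604
U: 22·4 + 30·2 + 10·0 + 12·5 + 30·0 + 16·2 + 29·4 + 38·0 = 356
P: 22·2 + 30·5 + 10·4 + 12·1 + 30·2 + 16·5 + 29·3 + 38·3 = 587
Q: 22·3 + 30·3 + 10·5 + 12·3 + 30·1 + 16·0 + 29·5 + 38·4 = 569
R: 22·1 + 30·0 + 10·1 + 12·2 + 30·4 + 16·3 + 29·2 + 38·1 = 320
S: 22·0 + 30·1 + 10·2 + 12·4 + 30·5 + 16·1 + 29·1 + 38·2 = 369
T has the highest Borda score (604).

T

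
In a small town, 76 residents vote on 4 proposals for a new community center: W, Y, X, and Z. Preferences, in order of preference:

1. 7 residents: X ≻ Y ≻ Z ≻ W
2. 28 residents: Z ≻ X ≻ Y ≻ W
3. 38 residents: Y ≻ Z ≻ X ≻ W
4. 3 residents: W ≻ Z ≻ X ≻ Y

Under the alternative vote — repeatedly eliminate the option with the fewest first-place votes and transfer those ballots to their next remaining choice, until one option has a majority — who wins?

Y

Round 1: W 3, Y 38, X 7, Z 28. Eliminate W.
Round 2: Y 38, X 7, Z 31. Eliminate X.
Round 3: Y 45, Z 31. Y has a majority.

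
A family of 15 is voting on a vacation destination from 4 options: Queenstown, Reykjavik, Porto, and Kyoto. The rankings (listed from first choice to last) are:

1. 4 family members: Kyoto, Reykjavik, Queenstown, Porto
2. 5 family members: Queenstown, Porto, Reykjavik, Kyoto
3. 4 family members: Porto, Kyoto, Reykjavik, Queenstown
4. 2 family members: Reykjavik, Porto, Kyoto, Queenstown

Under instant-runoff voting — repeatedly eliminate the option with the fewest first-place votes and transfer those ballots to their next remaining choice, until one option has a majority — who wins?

Round 1: Queenstown 5, Reykjavik 2, Porto 4, Kyoto 4. Eliminate Reykjavik.
Round 2: Queenstown 5, Porto 6, Kyoto 4. Eliminate Kyoto.
Round 3: Queenstown 9, Porto 6. Queenstown has a majority.

Queenstown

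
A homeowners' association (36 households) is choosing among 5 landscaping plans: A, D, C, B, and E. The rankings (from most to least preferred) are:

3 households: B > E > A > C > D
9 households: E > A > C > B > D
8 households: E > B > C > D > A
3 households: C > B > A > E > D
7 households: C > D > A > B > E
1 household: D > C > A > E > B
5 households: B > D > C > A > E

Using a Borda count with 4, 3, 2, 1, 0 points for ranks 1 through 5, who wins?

C

A: 3·2 + 9·3 + 8·0 + 3·2 + 7·2 + 1·2 + 5·1 = 60
D: 3·0 + 9·0 + 8·1 + 3·0 + 7·3 + 1·4 + 5·3 = 48
C: 3·1 + 9·2 + 8·2 + 3·4 + 7·4 + 1·3 + 5·2 = 90
B: 3·4 + 9·1 + 8·3 + 3·3 + 7·1 + 1·0 + 5·4 = 81
E: 3·3 + 9·4 + 8·4 + 3·1 + 7·0 + 1·1 + 5·0 = 81
C has the highest Borda score (90).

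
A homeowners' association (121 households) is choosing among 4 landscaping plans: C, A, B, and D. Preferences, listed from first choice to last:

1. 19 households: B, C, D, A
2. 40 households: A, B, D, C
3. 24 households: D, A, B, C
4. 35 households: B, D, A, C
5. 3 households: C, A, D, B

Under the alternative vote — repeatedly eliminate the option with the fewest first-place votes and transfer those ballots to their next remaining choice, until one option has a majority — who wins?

Round 1: C 3, A 40, B 54, D 24. Eliminate C.
Round 2: A 43, B 54, D 24. Eliminate D.
Round 3: A 67, B 54. A has a majority.

A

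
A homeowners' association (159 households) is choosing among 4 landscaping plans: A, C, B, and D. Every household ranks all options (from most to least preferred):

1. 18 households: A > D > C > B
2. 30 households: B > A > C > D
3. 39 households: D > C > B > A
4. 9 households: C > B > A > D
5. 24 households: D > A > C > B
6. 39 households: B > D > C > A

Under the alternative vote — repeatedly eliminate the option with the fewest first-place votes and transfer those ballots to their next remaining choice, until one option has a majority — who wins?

Round 1: A 18, C 9, B 69, D 63. Eliminate C.
Round 2: A 18, B 78, D 63. Eliminate A.
Round 3: B 78, D 81. D has a majority.

D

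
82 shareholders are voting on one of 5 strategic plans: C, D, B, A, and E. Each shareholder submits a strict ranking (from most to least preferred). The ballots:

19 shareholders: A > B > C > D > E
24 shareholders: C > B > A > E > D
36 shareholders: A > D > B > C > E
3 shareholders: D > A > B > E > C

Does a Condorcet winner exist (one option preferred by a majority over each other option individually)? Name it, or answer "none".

A vs C: 58–24 for A.
A vs D: 79–3 for A.
A vs B: 58–24 for A.
A vs E: 82–0 for A.
A beats every other option head-to-head.

A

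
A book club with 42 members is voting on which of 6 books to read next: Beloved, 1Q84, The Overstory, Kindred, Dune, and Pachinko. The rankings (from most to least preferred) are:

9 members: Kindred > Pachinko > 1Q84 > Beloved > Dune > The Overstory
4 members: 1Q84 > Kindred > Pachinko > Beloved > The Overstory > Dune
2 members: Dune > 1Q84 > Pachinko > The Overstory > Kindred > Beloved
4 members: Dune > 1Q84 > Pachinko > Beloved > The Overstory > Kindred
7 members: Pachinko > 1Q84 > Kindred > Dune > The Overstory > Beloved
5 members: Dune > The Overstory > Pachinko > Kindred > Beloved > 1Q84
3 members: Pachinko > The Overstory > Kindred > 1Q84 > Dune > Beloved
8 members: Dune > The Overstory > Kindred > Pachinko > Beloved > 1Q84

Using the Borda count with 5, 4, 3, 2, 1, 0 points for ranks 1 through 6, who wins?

Pachinko

Beloved: 9·2 + 4·2 + 2·0 + 4·2 + 7·0 + 5·1 + 3·0 + 8·1 = 47
1Q84: 9·3 + 4·5 + 2·4 + 4·4 + 7·4 + 5·0 + 3·2 + 8·0 = 105
The Overstory: 9·0 + 4·1 + 2·2 + 4·1 + 7·1 + 5·4 + 3·4 + 8·4 = 83
Kindred: 9·5 + 4·4 + 2·1 + 4·0 + 7·3 + 5·2 + 3·3 + 8·3 = 127
Dune: 9·1 + 4·0 + 2·5 + 4·5 + 7·2 + 5·5 + 3·1 + 8·5 = 121
Pachinko: 9·4 + 4·3 + 2·3 + 4·3 + 7·5 + 5·3 + 3·5 + 8·2 = 147
Pachinko has the highest Borda score (147).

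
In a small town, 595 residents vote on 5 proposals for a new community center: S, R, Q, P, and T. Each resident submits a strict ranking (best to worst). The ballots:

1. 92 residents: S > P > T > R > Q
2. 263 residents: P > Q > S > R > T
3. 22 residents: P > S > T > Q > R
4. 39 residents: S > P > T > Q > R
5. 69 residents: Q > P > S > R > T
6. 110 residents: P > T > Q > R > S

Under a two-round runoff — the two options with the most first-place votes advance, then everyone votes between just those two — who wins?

Round 1 first-place votes: S 131, R 0, Q 69, P 395, T 0.
P and S advance.
Runoff: P is preferred to S by 464 voters; S by 131.
P wins the runoff.

P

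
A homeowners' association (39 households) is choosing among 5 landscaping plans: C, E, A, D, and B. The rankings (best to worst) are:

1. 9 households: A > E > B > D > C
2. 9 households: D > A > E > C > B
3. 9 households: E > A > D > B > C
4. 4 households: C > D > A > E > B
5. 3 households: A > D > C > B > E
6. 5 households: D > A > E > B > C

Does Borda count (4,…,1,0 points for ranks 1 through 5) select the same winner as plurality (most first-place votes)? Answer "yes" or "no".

Borda — scores: C 31, E 95, A 125, D 104, B 35. Winner: A.
Plurality — first-place votes: C 4, E 9, A 12, D 14, B 0. Winner: D.
The two methods disagree.

no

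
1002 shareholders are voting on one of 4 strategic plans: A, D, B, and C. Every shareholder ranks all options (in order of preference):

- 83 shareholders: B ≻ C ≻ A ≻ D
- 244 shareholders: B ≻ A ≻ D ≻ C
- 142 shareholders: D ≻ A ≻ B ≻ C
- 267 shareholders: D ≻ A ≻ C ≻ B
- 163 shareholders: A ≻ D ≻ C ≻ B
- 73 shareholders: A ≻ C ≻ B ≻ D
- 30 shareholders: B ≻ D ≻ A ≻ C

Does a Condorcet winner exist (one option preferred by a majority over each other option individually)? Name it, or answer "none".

A vs D: 563–439 for A.
A vs B: 645–357 for A.
A vs C: 919–83 for A.
A beats every other option head-to-head.

A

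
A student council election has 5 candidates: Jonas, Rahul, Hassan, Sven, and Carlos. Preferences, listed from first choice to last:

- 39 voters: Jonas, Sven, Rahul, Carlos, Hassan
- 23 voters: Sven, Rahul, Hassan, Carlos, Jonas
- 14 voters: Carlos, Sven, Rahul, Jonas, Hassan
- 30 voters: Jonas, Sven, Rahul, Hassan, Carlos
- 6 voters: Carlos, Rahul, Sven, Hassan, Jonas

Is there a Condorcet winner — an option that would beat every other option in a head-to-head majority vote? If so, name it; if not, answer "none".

Jonas

Jonas vs Rahul: 69–43 for Jonas.
Jonas vs Hassan: 83–29 for Jonas.
Jonas vs Sven: 69–43 for Jonas.
Jonas vs Carlos: 69–43 for Jonas.
Jonas beats every other option head-to-head.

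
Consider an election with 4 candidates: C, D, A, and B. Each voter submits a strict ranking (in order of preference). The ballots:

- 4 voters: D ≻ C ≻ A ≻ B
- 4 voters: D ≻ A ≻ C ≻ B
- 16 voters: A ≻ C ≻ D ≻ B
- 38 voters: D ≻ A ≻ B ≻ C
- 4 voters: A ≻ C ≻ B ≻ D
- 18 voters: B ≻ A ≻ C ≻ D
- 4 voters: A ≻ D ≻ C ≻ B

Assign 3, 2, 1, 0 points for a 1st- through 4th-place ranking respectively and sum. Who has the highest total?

C: 4·2 + 4·1 + 16·2 + 38·0 + 4·2 + 18·1 + 4·1 = 74
D: 4·3 + 4·3 + 16·1 + 38·3 + 4·0 + 18·0 + 4·2 = 162
A: 4·1 + 4·2 + 16·3 + 38·2 + 4·3 + 18·2 + 4·3 = 196
B: 4·0 + 4·0 + 16·0 + 38·1 + 4·1 + 18·3 + 4·0 = 96
A has the highest Borda score (196).

A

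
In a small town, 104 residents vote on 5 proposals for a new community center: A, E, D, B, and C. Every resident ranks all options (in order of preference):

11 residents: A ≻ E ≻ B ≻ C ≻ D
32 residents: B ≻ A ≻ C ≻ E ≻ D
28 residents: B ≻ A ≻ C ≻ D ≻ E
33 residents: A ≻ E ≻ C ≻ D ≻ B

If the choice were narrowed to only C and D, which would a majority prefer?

Voters preferring C to D: 104; preferring D to C: 0.
C wins the head-to-head.

C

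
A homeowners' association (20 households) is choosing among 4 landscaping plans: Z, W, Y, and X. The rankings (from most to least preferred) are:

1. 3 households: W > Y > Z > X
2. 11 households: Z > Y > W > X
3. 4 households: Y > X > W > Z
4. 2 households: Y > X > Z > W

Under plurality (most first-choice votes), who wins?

First-place votes: Z 11, W 3, Y 6, X 0.
Z has the most first-place votes.

Z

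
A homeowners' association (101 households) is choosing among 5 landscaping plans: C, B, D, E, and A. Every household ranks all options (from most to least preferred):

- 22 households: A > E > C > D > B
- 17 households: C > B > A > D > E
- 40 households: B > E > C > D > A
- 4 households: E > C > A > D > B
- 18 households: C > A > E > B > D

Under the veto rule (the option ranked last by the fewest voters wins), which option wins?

Last-place votes: C 0, B 26, D 18, E 17, A 40.
C is ranked last by the fewest voters, so C wins.

C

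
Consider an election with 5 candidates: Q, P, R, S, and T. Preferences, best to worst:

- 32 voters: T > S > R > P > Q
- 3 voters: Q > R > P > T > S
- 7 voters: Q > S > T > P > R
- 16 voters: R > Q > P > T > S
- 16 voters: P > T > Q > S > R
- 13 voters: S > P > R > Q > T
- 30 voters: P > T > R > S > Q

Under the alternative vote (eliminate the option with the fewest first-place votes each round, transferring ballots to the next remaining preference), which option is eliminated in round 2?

R

Round 1: Q 10, P 46, R 16, S 13, T 32. Eliminate Q.
Round 2: P 46, R 19, S 20, T 32. Eliminate R.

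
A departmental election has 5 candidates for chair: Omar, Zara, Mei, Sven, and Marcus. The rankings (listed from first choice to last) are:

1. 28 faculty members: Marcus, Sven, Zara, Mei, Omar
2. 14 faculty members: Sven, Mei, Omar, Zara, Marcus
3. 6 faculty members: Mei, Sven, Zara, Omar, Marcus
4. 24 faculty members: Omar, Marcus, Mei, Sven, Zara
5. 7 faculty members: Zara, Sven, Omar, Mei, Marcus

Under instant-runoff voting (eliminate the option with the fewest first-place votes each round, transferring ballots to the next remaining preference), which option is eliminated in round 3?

Omar

Round 1: Omar 24, Zara 7, Mei 6, Sven 14, Marcus 28. Eliminate Mei.
Round 2: Omar 24, Zara 7, Sven 20, Marcus 28. Eliminate Zara.
Round 3: Omar 24, Sven 27, Marcus 28. Eliminate Omar.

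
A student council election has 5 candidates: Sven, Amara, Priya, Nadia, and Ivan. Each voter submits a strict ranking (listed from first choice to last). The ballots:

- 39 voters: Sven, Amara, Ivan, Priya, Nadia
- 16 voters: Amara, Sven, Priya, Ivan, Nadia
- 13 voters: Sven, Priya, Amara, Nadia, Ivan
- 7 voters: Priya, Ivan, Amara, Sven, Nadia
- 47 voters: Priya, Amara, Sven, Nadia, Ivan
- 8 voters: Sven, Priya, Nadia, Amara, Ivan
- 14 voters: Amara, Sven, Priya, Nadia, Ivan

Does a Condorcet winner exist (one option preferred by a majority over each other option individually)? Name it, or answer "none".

none

Checking pairwise contests:
Amara beats Sven 84–60.
Priya beats Amara 75–69.
Sven beats Priya 90–54.
Sven beats Nadia 144–0.
Sven beats Ivan 137–7.
Every option loses at least one head-to-head, so there is no Condorcet winner.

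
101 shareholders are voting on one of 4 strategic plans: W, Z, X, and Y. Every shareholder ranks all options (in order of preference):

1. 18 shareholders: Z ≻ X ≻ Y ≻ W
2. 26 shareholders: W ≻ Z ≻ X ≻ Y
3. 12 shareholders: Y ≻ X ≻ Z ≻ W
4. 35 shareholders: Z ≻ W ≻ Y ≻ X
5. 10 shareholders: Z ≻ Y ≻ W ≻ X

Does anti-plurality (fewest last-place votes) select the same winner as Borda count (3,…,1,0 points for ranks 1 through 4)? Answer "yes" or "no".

yes

Anti-plurality — last-place votes: W 30, Z 0, X 45, Y 26. Winner: Z.
Borda — scores: W 158, Z 253, X 86, Y 109. Winner: Z.
The two methods agree.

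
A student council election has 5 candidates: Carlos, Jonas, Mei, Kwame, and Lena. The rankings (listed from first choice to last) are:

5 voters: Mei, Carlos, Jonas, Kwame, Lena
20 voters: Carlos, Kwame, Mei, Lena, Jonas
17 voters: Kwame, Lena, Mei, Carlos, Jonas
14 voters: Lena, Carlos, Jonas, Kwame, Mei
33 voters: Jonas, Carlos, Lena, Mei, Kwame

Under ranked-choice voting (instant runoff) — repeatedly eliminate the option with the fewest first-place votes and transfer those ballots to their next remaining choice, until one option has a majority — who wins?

Carlos

Round 1: Carlos 20, Jonas 33, Mei 5, Kwame 17, Lena 14. Eliminate Mei.
Round 2: Carlos 25, Jonas 33, Kwame 17, Lena 14. Eliminate Lena.
Round 3: Carlos 39, Jonas 33, Kwame 17. Eliminate Kwame.
Round 4: Carlos 56, Jonas 33. Carlos has a majority.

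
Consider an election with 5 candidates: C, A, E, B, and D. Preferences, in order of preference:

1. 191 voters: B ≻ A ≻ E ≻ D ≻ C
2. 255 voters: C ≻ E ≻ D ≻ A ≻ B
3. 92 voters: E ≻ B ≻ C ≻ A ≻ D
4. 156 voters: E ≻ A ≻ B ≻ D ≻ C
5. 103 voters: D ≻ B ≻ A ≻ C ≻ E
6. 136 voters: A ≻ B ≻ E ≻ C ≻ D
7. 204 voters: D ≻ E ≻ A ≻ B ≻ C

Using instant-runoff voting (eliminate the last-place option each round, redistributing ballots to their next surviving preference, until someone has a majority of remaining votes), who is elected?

B

Round 1: C 255, A 136, E 248, B 191, D 307. Eliminate A.
Round 2: C 255, E 248, B 327, D 307. Eliminate E.
Round 3: C 255, B 575, D 307. B has a majority.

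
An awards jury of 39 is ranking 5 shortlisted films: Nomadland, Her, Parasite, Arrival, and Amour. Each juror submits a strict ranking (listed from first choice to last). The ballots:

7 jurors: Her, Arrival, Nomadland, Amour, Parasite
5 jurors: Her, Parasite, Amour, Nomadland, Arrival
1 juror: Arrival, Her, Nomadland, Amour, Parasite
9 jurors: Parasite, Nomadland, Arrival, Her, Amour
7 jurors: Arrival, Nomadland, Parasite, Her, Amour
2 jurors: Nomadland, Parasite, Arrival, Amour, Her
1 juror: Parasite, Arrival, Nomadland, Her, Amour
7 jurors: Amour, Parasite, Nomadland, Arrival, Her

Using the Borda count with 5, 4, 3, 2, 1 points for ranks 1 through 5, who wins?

Nomadland: 7·3 + 5·2 + 1·3 + 9·4 + 7·4 + 2·5 + 1·3 + 7·3 = 132
Her: 7·5 + 5·5 + 1·4 + 9·2 + 7·2 + 2·1 + 1·2 + 7·1 = 107
Parasite: 7·1 + 5·4 + 1·1 + 9·5 + 7·3 + 2·4 + 1·5 + 7·4 = 135
Arrival: 7·4 + 5·1 + 1·5 + 9·3 + 7·5 + 2·3 + 1·4 + 7·2 = 124
Amour: 7·2 + 5·3 + 1·2 + 9·1 + 7·1 + 2·2 + 1·1 + 7·5 = 87
Parasite has the highest Borda score (135).

Parasite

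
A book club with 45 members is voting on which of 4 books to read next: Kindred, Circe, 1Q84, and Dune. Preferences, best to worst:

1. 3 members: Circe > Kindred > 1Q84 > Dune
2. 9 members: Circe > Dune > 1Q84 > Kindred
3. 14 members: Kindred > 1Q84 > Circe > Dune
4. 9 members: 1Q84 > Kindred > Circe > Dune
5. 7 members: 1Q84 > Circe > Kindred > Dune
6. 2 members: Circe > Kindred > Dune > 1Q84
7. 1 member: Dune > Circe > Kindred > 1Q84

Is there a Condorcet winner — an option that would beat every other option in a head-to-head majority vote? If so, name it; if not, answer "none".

1Q84 vs Kindred: 25–20 for 1Q84.
1Q84 vs Circe: 30–15 for 1Q84.
1Q84 vs Dune: 33–12 for 1Q84.
1Q84 beats every other option head-to-head.

1Q84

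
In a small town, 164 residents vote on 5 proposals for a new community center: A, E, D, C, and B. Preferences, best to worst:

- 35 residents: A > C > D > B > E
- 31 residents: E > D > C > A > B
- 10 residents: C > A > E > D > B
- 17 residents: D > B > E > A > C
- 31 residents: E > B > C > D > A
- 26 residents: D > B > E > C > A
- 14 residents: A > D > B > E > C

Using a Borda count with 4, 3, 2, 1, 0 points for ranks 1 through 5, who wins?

A: 35·4 + 31·1 + 10·3 + 17·1 + 31·0 + 26·0 + 14·4 = 274
E: 35·0 + 31·4 + 10·2 + 17·2 + 31·4 + 26·2 + 14·1 = 368
D: 35·2 + 31·3 + 10·1 + 17·4 + 31·1 + 26·4 + 14·3 = 418
C: 35·3 + 31·2 + 10·4 + 17·0 + 31·2 + 26·1 + 14·0 = 295
B: 35·1 + 31·0 + 10·0 + 17·3 + 31·3 + 26·3 + 14·2 = 285
D has the highest Borda score (418).

D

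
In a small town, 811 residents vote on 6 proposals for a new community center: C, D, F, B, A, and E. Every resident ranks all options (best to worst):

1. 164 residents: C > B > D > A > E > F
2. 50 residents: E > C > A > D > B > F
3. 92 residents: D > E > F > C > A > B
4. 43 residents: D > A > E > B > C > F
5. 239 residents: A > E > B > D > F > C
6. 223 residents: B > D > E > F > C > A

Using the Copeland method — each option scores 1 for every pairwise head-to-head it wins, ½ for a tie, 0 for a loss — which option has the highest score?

D

C: beats A; loses to D, F, B, and E → score 1.
D: beats C, F, A, and E; loses to B → score 4.
F: beats C; loses to D, B, A, and E → score 1.
B: beats C, D, and F; loses to A and E → score 3.
A: beats F, B, and E; loses to C and D → score 3.
E: beats C, F, and B; loses to D and A → score 3.
D has the best pairwise record.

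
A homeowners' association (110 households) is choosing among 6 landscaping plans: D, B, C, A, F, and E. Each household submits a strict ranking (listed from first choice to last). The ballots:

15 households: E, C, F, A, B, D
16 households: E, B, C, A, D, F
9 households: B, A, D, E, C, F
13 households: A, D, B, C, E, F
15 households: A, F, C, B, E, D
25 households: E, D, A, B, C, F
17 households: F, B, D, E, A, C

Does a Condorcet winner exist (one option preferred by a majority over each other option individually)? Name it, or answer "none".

E vs D: 71–39 for E.
E vs B: 56–54 for E.
E vs C: 82–28 for E.
E vs A: 73–37 for E.
E vs F: 78–32 for E.
E beats every other option head-to-head.

E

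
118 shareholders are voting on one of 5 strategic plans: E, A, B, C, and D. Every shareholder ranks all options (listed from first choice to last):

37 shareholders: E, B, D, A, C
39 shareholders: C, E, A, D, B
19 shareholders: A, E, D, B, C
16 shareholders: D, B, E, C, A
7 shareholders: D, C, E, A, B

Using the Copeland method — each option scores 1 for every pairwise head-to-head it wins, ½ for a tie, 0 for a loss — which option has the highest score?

E: beats A, B, C, and D → score 4.
A: beats B; loses to E, C, and D → score 1.
B: beats C; loses to E, A, and D → score 1.
C: beats A; loses to E, B, and D → score 1.
D: beats A, B, and C; loses to E → score 3.
E has the best pairwise record.

E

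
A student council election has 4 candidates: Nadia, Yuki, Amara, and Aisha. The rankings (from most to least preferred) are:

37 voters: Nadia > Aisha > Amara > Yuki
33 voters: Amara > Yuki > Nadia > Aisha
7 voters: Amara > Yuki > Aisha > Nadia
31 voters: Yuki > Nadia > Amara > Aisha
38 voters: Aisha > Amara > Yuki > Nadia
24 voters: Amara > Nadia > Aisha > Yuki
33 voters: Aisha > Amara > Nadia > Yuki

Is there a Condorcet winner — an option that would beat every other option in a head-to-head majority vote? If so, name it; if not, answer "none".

none

Checking pairwise contests:
Yuki beats Nadia 109–94.
Amara beats Yuki 172–31.
Aisha beats Amara 108–95.
Nadia beats Aisha 125–78.
Every option loses at least one head-to-head, so there is no Condorcet winner.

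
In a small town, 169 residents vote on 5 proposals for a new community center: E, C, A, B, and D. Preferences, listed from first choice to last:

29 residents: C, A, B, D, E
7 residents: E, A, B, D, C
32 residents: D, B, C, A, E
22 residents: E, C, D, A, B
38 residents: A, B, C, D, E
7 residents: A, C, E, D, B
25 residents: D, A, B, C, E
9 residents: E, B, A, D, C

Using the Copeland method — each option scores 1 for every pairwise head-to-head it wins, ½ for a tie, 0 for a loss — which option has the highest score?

E: loses to C, A, B, and D → score 0.
C: beats E and D; loses to A and B → score 2.
A: beats E, C, B, and D → score 4.
B: beats E and C; loses to A and D → score 2.
D: beats E and B; loses to C and A → score 2.
A has the best pairwise record.

A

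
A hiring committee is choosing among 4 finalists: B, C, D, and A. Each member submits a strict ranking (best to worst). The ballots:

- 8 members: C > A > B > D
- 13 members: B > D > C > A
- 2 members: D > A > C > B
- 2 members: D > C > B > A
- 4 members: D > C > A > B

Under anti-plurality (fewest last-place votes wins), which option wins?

Last-place votes: B 6, C 0, D 8, A 15.
C is ranked last by the fewest voters, so C wins.

C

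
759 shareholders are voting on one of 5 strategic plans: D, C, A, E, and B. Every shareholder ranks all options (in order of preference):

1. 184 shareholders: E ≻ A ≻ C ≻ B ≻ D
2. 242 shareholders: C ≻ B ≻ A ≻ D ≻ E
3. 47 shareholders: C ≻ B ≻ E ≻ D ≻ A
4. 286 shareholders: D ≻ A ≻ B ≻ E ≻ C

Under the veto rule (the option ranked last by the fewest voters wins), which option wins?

B

Last-place votes: D 184, C 286, A 47, E 242, B 0.
B is ranked last by the fewest voters, so B wins.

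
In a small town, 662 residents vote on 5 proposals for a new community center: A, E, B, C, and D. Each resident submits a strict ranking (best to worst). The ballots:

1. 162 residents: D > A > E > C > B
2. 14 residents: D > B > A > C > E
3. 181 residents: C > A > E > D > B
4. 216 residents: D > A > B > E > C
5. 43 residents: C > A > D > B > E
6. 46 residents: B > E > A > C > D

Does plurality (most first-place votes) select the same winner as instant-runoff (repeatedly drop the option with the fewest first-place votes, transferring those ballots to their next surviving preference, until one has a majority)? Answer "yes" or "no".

Plurality — first-place votes: A 0, E 0, B 46, C 224, D 392. Winner: D.
Instant-runoff — R1 A 0, E 0, B 46, C 224, D 392 (D winner). Winner: D.
The two methods agree.

yes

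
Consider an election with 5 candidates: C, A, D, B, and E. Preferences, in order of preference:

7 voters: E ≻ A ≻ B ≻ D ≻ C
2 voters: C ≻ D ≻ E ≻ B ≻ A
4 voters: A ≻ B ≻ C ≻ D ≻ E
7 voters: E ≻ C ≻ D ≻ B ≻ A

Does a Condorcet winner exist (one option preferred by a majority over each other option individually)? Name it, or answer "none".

E

E vs C: 14–6 for E.
E vs A: 16–4 for E.
E vs D: 14–6 for E.
E vs B: 16–4 for E.
E beats every other option head-to-head.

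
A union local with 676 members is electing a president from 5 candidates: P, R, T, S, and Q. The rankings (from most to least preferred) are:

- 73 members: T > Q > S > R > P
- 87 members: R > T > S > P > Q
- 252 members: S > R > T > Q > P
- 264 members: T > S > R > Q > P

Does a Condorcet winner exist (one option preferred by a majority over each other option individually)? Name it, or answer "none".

none

Checking pairwise contests:
R beats P 676–0.
S beats R 589–87.
R beats T 339–337.
T beats S 424–252.
R beats Q 603–73.
Every option loses at least one head-to-head, so there is no Condorcet winner.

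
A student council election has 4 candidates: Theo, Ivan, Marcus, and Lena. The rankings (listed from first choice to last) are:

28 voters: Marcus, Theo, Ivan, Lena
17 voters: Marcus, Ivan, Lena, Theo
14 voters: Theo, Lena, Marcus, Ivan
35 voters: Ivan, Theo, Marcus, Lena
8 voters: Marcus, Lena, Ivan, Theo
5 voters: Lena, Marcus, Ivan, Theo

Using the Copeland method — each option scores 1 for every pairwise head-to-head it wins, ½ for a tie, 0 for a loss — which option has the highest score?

Theo: beats Lena; loses to Ivan and Marcus → score 1.
Ivan: beats Theo and Lena; loses to Marcus → score 2.
Marcus: beats Theo, Ivan, and Lena → score 3.
Lena: loses to Theo, Ivan, and Marcus → score 0.
Marcus has the best pairwise record.

Marcus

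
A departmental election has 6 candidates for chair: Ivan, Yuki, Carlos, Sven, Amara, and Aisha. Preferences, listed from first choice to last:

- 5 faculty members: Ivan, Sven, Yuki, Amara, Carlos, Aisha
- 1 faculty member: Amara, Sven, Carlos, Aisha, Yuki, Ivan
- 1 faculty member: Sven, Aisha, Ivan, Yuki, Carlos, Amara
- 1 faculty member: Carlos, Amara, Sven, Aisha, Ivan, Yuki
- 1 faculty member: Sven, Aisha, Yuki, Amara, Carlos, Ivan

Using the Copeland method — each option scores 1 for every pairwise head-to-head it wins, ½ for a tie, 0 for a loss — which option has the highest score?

Ivan: beats Yuki, Carlos, Sven, Amara, and Aisha → score 5.
Yuki: beats Carlos, Amara, and Aisha; loses to Ivan and Sven → score 3.
Carlos: beats Aisha; loses to Ivan, Yuki, Sven, and Amara → score 1.
Sven: beats Yuki, Carlos, Amara, and Aisha; loses to Ivan → score 4.
Amara: beats Carlos and Aisha; loses to Ivan, Yuki, and Sven → score 2.
Aisha: loses to Ivan, Yuki, Carlos, Sven, and Amara → score 0.
Ivan has the best pairwise record.

Ivan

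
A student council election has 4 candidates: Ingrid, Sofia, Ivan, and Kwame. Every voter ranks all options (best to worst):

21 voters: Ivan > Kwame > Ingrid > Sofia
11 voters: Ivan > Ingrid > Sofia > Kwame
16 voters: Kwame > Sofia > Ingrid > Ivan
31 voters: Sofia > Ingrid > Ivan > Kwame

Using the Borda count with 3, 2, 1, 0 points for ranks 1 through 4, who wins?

Ingrid: 21·1 + 11·2 + 16·1 + 31·2 = 121
Sofia: 21·0 + 11·1 + 16·2 + 31·3 = 136
Ivan: 21·3 + 11·3 + 16·0 + 31·1 = 127
Kwame: 21·2 + 11·0 + 16·3 + 31·0 = 90
Sofia has the highest Borda score (136).

Sofia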